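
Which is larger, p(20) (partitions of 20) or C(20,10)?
C(20,10)

Solution: Pentagonal recurrence p(n) = p(n−1) + p(n−2) − p(n−5) − p(n−7) + …: p(20) = p(19) + p(18) − p(15) − p(13) + p(8) + p(5) = 490 + 385 − 176 − 101 + 22 + 7 = 627; C(20,10) = 184,756.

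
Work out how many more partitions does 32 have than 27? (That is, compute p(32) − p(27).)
5,339

Working:
Pentagonal recurrence p(n) = p(n−1) + p(n−2) − p(n−5) − p(n−7) + …: p(32) = p(31) + p(30) − p(27) − p(25) + p(20) + p(17) − p(10) − p(6) = 6,842 + 5,604 − 3,010 − 1,958 + 627 + 297 − 42 − 11 = 8,349.
p(27) = p(26) + p(25) − p(22) − p(20) + p(15) + p(12) − p(5) − p(1) = 2,436 + 1,958 − 1,002 − 627 + 176 + 77 − 7 − 1 = 3,010.
Difference = 8,349 − 3,010 = 5,339.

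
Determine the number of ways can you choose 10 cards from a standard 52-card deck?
C(52,10) = 15,820,024,220.

Answer: 15,820,024,220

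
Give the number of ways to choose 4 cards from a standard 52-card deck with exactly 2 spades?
57,798

Explanation: 13 spades and 39 non-spades: C(13,2) × C(39,2) = 78 × 741 = 57,798.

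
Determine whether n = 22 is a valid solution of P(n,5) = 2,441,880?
No

Solution: P(22,5) = 22·21·20·19·18 = 3,160,080, which does not equal 2,441,880.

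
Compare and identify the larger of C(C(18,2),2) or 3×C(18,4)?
C(C(18,2),2)
C(C(18,2),2)=11,628, 3×C(18,4)=9,180.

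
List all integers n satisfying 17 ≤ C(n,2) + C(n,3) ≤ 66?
5, 6, 7
C(4,2)+C(4,3)=10; C(5,2)+C(5,3)=20; C(6,2)+C(6,3)=35; C(7,2)+C(7,3)=56; C(8,2)+C(8,3)=84. So valid n = 5, 6, 7.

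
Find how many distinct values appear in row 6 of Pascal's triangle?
Row 6 has entries C(6,0)..C(6,6); by symmetry C(6,k)=C(6,6-k), giving 4 distinct values.
Final answer: 4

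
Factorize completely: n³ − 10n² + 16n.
n³ − 10n² + 16n = n(n² − 10n + 16) = n(n − 2)(n − 8).
Final answer: n(n − 2)(n − 8)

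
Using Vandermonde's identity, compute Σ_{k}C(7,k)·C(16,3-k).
1,771

Reasoning: = C(7+16,3) = C(23,3) = 1,771.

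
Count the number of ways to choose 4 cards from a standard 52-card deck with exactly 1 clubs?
118,807

Explanation: 13 clubs and 39 non-clubs: C(13,1) × C(39,3) = 13 × 9139 = 118,807.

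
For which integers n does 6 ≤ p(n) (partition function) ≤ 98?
5, 6, 7, 8, 9, 10, 11, 12

Reasoning: Tabulating p(n) via p(n) = p(n−1) + p(n−2) − p(n−5) − p(n−7) + …: p(4)=5; p(5)=7; p(6)=11; p(7)=15; p(8)=22; p(9)=30; p(10)=42; p(11)=56; p(12)=77; p(13)=101. So valid n = 5, 6, 7, 8, 9, 10, 11, 12.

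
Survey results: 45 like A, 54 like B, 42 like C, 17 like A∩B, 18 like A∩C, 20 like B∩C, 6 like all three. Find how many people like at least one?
92

Explanation: |A∪B∪C| = 45+54+42-17-18-20+6 = 92.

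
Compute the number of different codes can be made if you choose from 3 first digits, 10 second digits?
By the multiplication principle: 3 × 10 = 30.
Final answer: 30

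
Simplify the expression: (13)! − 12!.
5,748,019,200

Reasoning: (13)! − 12! = (13)·12! − 12! = (13−1)·12! = 12·12! = 5,748,019,200.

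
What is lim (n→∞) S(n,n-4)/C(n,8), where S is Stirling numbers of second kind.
105
The leading term of S(n,n-4) as a polynomial in n is (7)!!·C(n,8), so the ratio → (7)!! = 105.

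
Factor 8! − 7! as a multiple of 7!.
8! − 7! = 8·7! − 7! = (8 − 1)·7! = 7 × 7! = 35,280.
Final answer: 7 × 7! = 35,280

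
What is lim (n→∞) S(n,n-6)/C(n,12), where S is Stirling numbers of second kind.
10395

Working:
The leading term of S(n,n-6) as a polynomial in n is (11)!!·C(n,12), so the ratio → (11)!! = 10395.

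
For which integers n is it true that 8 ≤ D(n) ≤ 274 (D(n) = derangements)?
4, 5, 6

Solution: Using D(n) = (n−1)[D(n−1) + D(n−2)] with D(1)=0, D(2)=1: D(3)=2; D(4)=9; D(5)=44; D(6)=265; D(7)=1,854. So valid n = 4, 5, 6.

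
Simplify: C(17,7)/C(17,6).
C(n,k+1)/C(n,k) = (n−k)/(k+1). Here (17−6)/(6+1) = 11/7 = 11/7.

Answer: 11/7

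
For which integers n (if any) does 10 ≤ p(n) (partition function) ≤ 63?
6, 7, 8, 9, 10, 11

Working:
Tabulating p(n) via p(n) = p(n−1) + p(n−2) − p(n−5) − p(n−7) + …: p(5)=7; p(6)=11; p(7)=15; p(8)=22; p(9)=30; p(10)=42; p(11)=56; p(12)=77. So valid n = 6, 7, 8, 9, 10, 11.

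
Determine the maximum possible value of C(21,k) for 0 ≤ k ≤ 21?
352,716

Working:
Maximum at k = 10 or k = 11: C(21,10) = 352,716.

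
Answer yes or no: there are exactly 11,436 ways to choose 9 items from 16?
No

Solution: C(16,9) = 11,440 ≠ 11436.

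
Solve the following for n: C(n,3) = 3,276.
C(n,3) = n(n−1)(n−2)/3! is increasing in n, and n(n−1)(n−2) = 3!·3,276 = 19,656 ≈ (n−1)^3 gives n ≈ 28.0. Check: C(26,3) = 2,600, C(27,3) = 2,925, C(28,3) = 3,276 ✓. So n = 28.
Final answer: 28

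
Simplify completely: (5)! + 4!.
(5)! + 4! = (5)·4! + 4! = (5+1)·4! = 6·4! = 144.
Final answer: 144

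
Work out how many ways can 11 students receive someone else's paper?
14,684,570

Explanation: Using D(n) = (n-1)[D(n-1) + D(n-2)]:
D(11) = (11-1) × [D(10) + D(9)]
      = 10 × [1334961 + 133496]
      = 10 × 1468457
      = 14,684,570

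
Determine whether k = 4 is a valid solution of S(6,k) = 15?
S(6,4) = 4·S(5,4) + S(5,3) = 4·10 + 25 = 65, which does not equal 15.
Final answer: No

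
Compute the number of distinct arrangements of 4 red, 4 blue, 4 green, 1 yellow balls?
450,450

Multinomial: 13!/(4! × 4! × 4! × 1!) = 450,450.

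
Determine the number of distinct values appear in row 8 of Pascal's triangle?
5

Solution: Row 8 has entries C(8,0)..C(8,8); by symmetry C(8,k)=C(8,8-k), giving 5 distinct values.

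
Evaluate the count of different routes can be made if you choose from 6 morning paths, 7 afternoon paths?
42

Explanation: By the multiplication principle: 6 × 7 = 42.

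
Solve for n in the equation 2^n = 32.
5
2^5 = 32, so n = 5.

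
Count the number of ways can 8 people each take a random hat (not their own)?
14,833

Using D(n) = (n-1)[D(n-1) + D(n-2)]:
D(8) = (8-1) × [D(7) + D(6)]
      = 7 × [1854 + 265]
      = 7 × 2119
      = 14,833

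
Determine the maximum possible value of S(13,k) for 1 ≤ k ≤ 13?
9,321,312

Solution: Row S(13,k) for k = 1..13 (via S(n,k) = k·S(n−1,k) + S(n−1,k−1)): 1, 4,095, 261,625, 2,532,530, 7,508,501, 9,321,312, 5,715,424, 1,899,612, 359,502, 39,325, 2,431, 78, 1. The row is unimodal; maximum at k = 6: 9,321,312.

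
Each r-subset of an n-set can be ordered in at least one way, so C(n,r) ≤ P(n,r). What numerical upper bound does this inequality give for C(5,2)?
20
P(5,2) = 5·4 = 20, so C(5,2) ≤ 20. (The bound is loose by a factor of 2! = 2: C(5,2) = 20/2 = 10.)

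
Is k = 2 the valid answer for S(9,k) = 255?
Yes

Working:
S(9,2) = 2·S(8,2) + S(8,1) = 2·127 + 1 = 255, which equals 255.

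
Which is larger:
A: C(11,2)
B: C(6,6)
A

Reasoning: A=C(11,2)=55, B=C(6,6)=1.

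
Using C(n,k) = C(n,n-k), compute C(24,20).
10,626

Working:
C(24,20) = C(24,4) = 10,626.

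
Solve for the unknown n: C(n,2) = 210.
C(n,2) = n(n−1)/2! is increasing in n, and n(n−1) = 2!·210 = 420 ≈ (n−0.5)^2 gives n ≈ 21.0. Check: C(19,2) = 171, C(20,2) = 190, C(21,2) = 210 ✓. So n = 21.
Final answer: 21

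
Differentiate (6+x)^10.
10(6+x)^9

Solution: Using the power rule: d/dx (6+x)^10 = 10(6+x)^{9}.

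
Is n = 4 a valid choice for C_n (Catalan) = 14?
Yes

Reasoning: C_4 = C(8,4)/(4+1) = 70/5 = 14, which equals 14.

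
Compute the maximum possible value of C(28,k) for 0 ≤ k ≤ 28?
40,116,600

Maximum at k = 14: C(28,14) = 40,116,600.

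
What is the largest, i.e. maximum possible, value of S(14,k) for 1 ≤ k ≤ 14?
63,436,373
Row S(14,k) for k = 1..14 (via S(n,k) = k·S(n−1,k) + S(n−1,k−1)): 1, 8,191, 788,970, 10,391,745, 40,075,035, 63,436,373, 49,329,280, 20,912,320, 5,135,130, 752,752, 66,066, 3,367, 91, 1. The row is unimodal; maximum at k = 6: 63,436,373.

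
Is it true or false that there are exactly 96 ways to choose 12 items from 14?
C(14,12) = 91 ≠ 96.

Answer: False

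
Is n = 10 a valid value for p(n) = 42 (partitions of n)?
Yes

Working:
Pentagonal recurrence p(n) = p(n−1) + p(n−2) − p(n−5) − p(n−7) + …: p(10) = p(9) + p(8) − p(5) − p(3) = 30 + 22 − 7 − 3 = 42, which equals 42.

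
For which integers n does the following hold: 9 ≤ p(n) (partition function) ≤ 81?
6, 7, 8, 9, 10, 11, 12

Solution: Tabulating p(n) via p(n) = p(n−1) + p(n−2) − p(n−5) − p(n−7) + …: p(5)=7; p(6)=11; p(7)=15; p(8)=22; p(9)=30; p(10)=42; p(11)=56; p(12)=77; p(13)=101. So valid n = 6, 7, 8, 9, 10, 11, 12.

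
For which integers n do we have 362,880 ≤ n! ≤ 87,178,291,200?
9, 10, 11, 12, 13, 14

Explanation: n! is strictly increasing; 9! = 362,880 and 14! = 87,178,291,200, so valid n = 9, 10, 11, 12, 13, 14.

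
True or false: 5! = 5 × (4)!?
True

Explanation: By definition n! = n × (n-1)!, so 5! = 5 × 4!.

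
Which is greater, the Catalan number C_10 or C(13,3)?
C_10

C_10 = C(20,10)/(10+1) = 184,756/11 = 16,796; C(13,3) = 286.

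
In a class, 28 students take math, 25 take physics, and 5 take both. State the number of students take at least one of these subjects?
48
|A∪B| = |A|+|B|-|A∩B| = 28+25-5 = 48.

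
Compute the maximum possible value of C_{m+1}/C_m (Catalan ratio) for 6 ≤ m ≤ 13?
C_{m+1}/C_m = 2(2m+1)/(m+2), which increases with m. Maximum at m = 13: 2·27/15 = 18/5.

Answer: 18/5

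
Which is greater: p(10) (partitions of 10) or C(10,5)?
C(10,5)
Pentagonal recurrence p(n) = p(n−1) + p(n−2) − p(n−5) − p(n−7) + …: p(10) = p(9) + p(8) − p(5) − p(3) = 30 + 22 − 7 − 3 = 42; C(10,5) = 252.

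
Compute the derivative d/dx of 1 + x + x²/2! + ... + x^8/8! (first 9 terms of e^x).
Differentiating term by term gives the first 8 terms of e^x.

Answer: 1 + x + x²/2! + ... + x^7/7!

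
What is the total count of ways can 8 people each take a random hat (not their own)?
14,833

Working:
Using D(n) = (n-1)[D(n-1) + D(n-2)]:
D(8) = (8-1) × [D(7) + D(6)]
      = 7 × [1854 + 265]
      = 7 × 2119
      = 14,833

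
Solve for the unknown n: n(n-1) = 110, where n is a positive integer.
11

Reasoning: n² − n − 110 = 0, so n = (1 ± √(1 + 4·110))/2 = (1 ± √441)/2 = (1 ± 21)/2, i.e. n = 11 or n = -10. Taking the positive root, n = 11 (check: 11×10 = 110).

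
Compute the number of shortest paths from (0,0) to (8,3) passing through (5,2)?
84

Explanation: To (5,2): C(7,5)=21. From there: C(4,3)=4. Total: 84.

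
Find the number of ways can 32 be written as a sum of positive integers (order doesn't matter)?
8,349

Working:
Pentagonal recurrence p(n) = p(n−1) + p(n−2) − p(n−5) − p(n−7) + …: p(32) = p(31) + p(30) − p(27) − p(25) + p(20) + p(17) − p(10) − p(6) = 6,842 + 5,604 − 3,010 − 1,958 + 627 + 297 − 42 − 11 = 8,349.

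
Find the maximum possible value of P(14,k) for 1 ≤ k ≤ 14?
87,178,291,200

Solution: P(14,k) increases in k, so maximum at k = 14: 14! = 87,178,291,200.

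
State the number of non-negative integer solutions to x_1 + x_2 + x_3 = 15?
C(15+3-1, 3-1) = 136.
Final answer: 136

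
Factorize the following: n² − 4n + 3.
(n − 1)(n − 3)

Reasoning: Seek roots whose sum is 4 and product is 3: (1, 3). So n² − 4n + 3 = (n − 1)(n − 3).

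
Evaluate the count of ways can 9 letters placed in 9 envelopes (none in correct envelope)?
133,496

Reasoning: Using D(n) = (n-1)[D(n-1) + D(n-2)]:
D(9) = (9-1) × [D(8) + D(7)]
      = 8 × [14833 + 1854]
      = 8 × 16687
      = 133,496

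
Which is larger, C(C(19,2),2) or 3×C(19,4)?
C(C(19,2),2)
C(C(19,2),2)=14,535, 3×C(19,4)=11,628.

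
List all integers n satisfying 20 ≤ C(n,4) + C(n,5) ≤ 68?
6, 7
C(5,4)+C(5,5)=6; C(6,4)+C(6,5)=21; C(7,4)+C(7,5)=56; C(8,4)+C(8,5)=126. So valid n = 6, 7.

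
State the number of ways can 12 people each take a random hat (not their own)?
176,214,841

Working:
Using D(n) = (n-1)[D(n-1) + D(n-2)]:
D(12) = (12-1) × [D(11) + D(10)]
      = 11 × [14684570 + 1334961]
      = 11 × 16019531
      = 176,214,841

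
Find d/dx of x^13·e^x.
Product rule: d/dx[x^13]·e^x + x^13·d/dx[e^x] = 13x^{12}e^x + x^13e^x.

Answer: (13x^12 + x^13)e^x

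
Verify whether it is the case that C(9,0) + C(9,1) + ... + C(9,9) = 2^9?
Binomial theorem with x = y = 1: Σ C(9,i) = (1+1)^9 = 2^9 = 512. The statement holds.
Final answer: True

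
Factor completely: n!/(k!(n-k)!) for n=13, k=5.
C(13,5) = 1,287

Solution: This is the binomial coefficient C(13,5) = 1,287.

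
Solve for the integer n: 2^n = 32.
2^5 = 32, so n = 5.

Answer: 5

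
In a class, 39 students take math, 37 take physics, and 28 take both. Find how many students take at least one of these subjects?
48

Working:
|A∪B| = |A|+|B|-|A∩B| = 39+37-28 = 48.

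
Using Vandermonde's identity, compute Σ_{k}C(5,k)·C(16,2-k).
210

= C(5+16,2) = C(21,2) = 210.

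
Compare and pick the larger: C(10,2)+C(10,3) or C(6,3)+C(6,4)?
C(10,2)+C(10,3)

Working:
First=165, Second=35.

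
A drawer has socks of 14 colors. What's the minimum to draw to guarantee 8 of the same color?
99

Explanation: Worst case: 7 of each = 98. One more: 99.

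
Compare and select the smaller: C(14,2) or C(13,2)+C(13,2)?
C(14,2)

Solution: C(14,2)=91; C(13,2)+C(13,2)=78+78=156.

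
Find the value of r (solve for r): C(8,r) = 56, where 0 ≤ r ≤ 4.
C(8,r) is increasing for 0 ≤ r ≤ 4. Stepping up (C(8,r+1) = C(8,r)·(8−r)/(r+1)): C(8,1) = 8, C(8,2) = 28, C(8,3) = 56 ✓. So r = 3.

Answer: 3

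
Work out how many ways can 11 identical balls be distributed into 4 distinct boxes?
364

Solution: C(11+4-1, 4-1) = C(14, 3) = 364.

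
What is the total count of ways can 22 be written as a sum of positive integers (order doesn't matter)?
1,002

Reasoning: Pentagonal recurrence p(n) = p(n−1) + p(n−2) − p(n−5) − p(n−7) + …: p(22) = p(21) + p(20) − p(17) − p(15) + p(10) + p(7) − p(0) = 792 + 627 − 297 − 176 + 42 + 15 − 1 = 1,002.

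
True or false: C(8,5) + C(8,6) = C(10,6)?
False

Working:
Pascal's identity gives C(9,6) = 84, whereas C(10,6) = 210.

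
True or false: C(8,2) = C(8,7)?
False

Explanation: C(8,2) = 28 but C(8,7) = 8; symmetry gives C(8,2) = C(8,6), not C(8,7).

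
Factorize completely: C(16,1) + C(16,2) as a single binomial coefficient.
By Pascal's identity: C(16,1) + C(16,2) = C(17,2) = 136.

Answer: C(17,2)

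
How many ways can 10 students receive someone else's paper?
1,334,961

Working:
Using D(n) = (n-1)[D(n-1) + D(n-2)]:
D(10) = (10-1) × [D(9) + D(8)]
      = 9 × [133496 + 14833]
      = 9 × 148329
      = 1,334,961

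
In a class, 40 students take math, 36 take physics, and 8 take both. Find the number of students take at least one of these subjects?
68

|A∪B| = |A|+|B|-|A∩B| = 40+36-8 = 68.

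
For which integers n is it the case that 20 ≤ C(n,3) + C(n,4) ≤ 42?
6

Working:
C(5,3)+C(5,4)=15; C(6,3)+C(6,4)=35; C(7,3)+C(7,4)=70. So valid n = 6.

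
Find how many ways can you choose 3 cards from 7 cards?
35

C(7,3) = 7! / (3! × (7-3)!)
         = 7! / (3! × 4!)
         = 35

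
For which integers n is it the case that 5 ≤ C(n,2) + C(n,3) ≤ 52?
4, 5, 6

Explanation: C(3,2)+C(3,3)=4; C(4,2)+C(4,3)=10; C(5,2)+C(5,3)=20; C(6,2)+C(6,3)=35; C(7,2)+C(7,3)=56. So valid n = 4, 5, 6.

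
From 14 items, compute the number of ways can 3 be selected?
364

Explanation: C(14,3) = 14! / (3! × (14-3)!)
         = 14! / (3! × 11!)
         = 364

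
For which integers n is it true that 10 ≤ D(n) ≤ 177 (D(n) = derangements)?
Using D(n) = (n−1)[D(n−1) + D(n−2)] with D(1)=0, D(2)=1: D(4)=9; D(5)=44; D(6)=265. So valid n = 5.

Answer: 5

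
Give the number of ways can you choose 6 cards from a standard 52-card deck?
20,358,520

Explanation: C(52,6) = 20,358,520.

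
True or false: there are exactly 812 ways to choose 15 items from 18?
False

Working:
C(18,15) = 816 ≠ 812.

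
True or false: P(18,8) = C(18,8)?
False
P(18,8) = 1,764,322,560 and C(18,8) = 43,758; P(n,r) = r! × C(n,r) so P > C whenever r ≥ 2.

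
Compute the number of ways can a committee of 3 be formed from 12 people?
220

Solution: C(12,3) = 12! / (3! × (12-3)!)
         = 12! / (3! × 9!)
         = 220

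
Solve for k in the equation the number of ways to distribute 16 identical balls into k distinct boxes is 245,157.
Stars and bars: the count is C(16+k−1, k−1), increasing in k. k=6: C(21,5) = 20,349, k=7: C(22,6) = 74,613, k=8: C(23,7) = 245,157 ✓. So k = 8.
Final answer: 8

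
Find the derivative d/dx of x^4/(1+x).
(4x^3(1+x) - x^4)/(1+x)²

Solution: Quotient rule: [4x^{3}(1+x) - x^4]/(1+x)².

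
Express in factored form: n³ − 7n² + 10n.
n(n − 2)(n − 5)

Reasoning: n³ − 7n² + 10n = n(n² − 7n + 10) = n(n − 2)(n − 5).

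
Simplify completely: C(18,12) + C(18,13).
27,132

Explanation: By Pascal's identity: C(19,13) = 27,132.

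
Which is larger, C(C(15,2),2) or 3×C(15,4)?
C(C(15,2),2)

Explanation: C(C(15,2),2)=5,460, 3×C(15,4)=4,095.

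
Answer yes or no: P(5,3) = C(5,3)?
P(5,3) = 60 but C(5,3) = 10; they differ by a factor of 3! = 6, so the statement does not hold.

Answer: No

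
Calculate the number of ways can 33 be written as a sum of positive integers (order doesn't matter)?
10,143

Pentagonal recurrence p(n) = p(n−1) + p(n−2) − p(n−5) − p(n−7) + …: p(33) = p(32) + p(31) − p(28) − p(26) + p(21) + p(18) − p(11) − p(7) = 8,349 + 6,842 − 3,718 − 2,436 + 792 + 385 − 56 − 15 = 10,143.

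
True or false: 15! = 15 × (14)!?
True

By definition n! = n × (n-1)!, so 15! = 15 × 14!.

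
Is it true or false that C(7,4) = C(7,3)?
Symmetry C(n,k) = C(n,n-k): C(7,4) = 35 and C(7,3) = 35. Both sides agree, so the statement holds.

Answer: True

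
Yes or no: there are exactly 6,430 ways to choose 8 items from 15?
No
C(15,8) = 6,435 ≠ 6430.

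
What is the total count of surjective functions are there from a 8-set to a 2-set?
254
Onto functions = 2! × S(8,2)
First compute S(8,2) via recurrence:
Using the Stirling recurrence: S(n,k) = k·S(n-1,k) + S(n-1,k-1)
S(8,2) = 2·S(7,2) + S(7,1)
         = 2·63 + 1
         = 126 + 1
         = 127
Then: 2 × 127 = 254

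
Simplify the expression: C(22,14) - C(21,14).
C(22,14) - C(21,14) = C(21,13) = 203,490.
Final answer: 203,490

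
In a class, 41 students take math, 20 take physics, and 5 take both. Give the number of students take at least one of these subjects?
56

Reasoning: |A∪B| = |A|+|B|-|A∩B| = 41+20-5 = 56.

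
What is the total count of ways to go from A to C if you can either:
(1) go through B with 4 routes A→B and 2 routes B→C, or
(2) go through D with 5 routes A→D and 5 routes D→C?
33
Route via B: 4×2=8. Route via D: 5×5=25. Total: 33.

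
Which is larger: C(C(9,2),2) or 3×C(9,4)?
C(C(9,2),2)=630, 3×C(9,4)=378.
Final answer: C(C(9,2),2)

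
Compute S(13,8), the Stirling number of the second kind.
Using the Stirling recurrence: S(n,k) = k·S(n-1,k) + S(n-1,k-1)
S(13,8) = 8·S(12,8) + S(12,7)
         = 8·159027 + 627396
         = 1272216 + 627396
         = 1,899,612
Final answer: 1,899,612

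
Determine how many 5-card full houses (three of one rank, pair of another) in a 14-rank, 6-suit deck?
54,600

Reasoning: Triple rank: 14. Triple suits: C(6,3)=20. Pair rank: 13. Pair suits: C(6,2)=15. Total: 54,600.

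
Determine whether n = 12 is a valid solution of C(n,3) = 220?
Yes

Solution: C(12,3) = 12·11·10/3! = 1,320/6 = 220, which equals 220.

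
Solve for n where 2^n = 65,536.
65,536 = 1,024 × 64 = 2^10 × 2^6 = 2^16, so n = 16.

Answer: 16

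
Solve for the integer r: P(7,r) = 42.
2

Explanation: P(7,r) = 7·6·…·(7−r+1), a product of r factors. Multiplying down from 7: 7 = 7; 7·6 = 42 ✓ (2 factors). So r = 2.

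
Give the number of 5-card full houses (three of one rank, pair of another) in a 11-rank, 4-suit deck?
2,640

Reasoning: Triple rank: 11. Triple suits: C(4,3)=4. Pair rank: 10. Pair suits: C(4,2)=6. Total: 2,640.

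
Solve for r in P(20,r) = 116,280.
4

Solution: P(20,r) = 20·19·…·(20−r+1), a product of r factors. Multiplying down from 20: 20 = 20; 20·19 = 380; 20·19·18 = 6,840; 20·19·18·17 = 116,280 ✓ (4 factors). So r = 4.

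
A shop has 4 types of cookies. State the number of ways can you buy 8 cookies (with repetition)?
165

Solution: Stars and bars: C(8+4-1, 8) = C(11, 8) = 165.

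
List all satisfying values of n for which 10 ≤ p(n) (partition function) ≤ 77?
Tabulating p(n) via p(n) = p(n−1) + p(n−2) − p(n−5) − p(n−7) + …: p(5)=7; p(6)=11; p(7)=15; p(8)=22; p(9)=30; p(10)=42; p(11)=56; p(12)=77; p(13)=101. So valid n = 6, 7, 8, 9, 10, 11, 12.
Final answer: 6, 7, 8, 9, 10, 11, 12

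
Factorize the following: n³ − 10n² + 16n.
n(n − 2)(n − 8)

Reasoning: n³ − 10n² + 16n = n(n² − 10n + 16) = n(n − 2)(n − 8).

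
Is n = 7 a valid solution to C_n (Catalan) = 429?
Yes

Working:
C_7 = C(14,7)/(7+1) = 3,432/8 = 429, which equals 429.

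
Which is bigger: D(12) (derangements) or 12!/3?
D(12)
D(12) = (12-1)·[D(11) + D(10)] = 11·[14,684,570 + 1,334,961] = 176,214,841; 12!/3 = 479,001,600/3 = 159,667,200.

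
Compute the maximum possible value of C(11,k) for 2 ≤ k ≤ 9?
C(11,k) is maximised at the centre of the row: C(11,5) = 462.

Answer: 462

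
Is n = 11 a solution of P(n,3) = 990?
Yes

Solution: P(11,3) = 11·10·9 = 990, which equals 990.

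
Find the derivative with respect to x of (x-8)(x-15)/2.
d/dx[(x-8)(x-15)] = (x-15) + (x-8) = 2x - 23. Dividing by 2 gives (2x - 23)/2.

Answer: (2x - 23)/2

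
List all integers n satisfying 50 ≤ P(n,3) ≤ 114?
5

Explanation: P(4,3)=24; P(5,3)=60; P(6,3)=120. So valid n = 5.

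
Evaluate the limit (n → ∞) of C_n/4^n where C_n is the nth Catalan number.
0

Explanation: C_n ~ 4^n/(n^(3/2)√π), so n^0·C_n/4^n ~ n^(0 − 3/2)/√π → 0.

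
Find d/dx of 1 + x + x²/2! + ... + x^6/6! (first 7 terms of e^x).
1 + x + x²/2! + ... + x^5/5!

Explanation: Differentiating term by term gives the first 6 terms of e^x.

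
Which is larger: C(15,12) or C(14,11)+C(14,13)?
C(15,12)=455; C(14,11)+C(14,13)=364+14=378.
Final answer: C(15,12)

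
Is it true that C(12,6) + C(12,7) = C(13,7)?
Pascal's identity: LHS = 924 + 792 = 1,716; RHS = C(13,7) = 1,716. Both sides agree, so the statement holds.
Final answer: True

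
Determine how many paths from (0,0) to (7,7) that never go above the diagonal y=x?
429

Reasoning: Counted by the Catalan number C_7: C_7 = C(14,7)/(7+1) = 3,432/8 = 429.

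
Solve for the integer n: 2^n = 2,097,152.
21

Reasoning: 2,097,152 = 1,024 × 1,024 × 2 = 2^10 × 2^10 × 2^1 = 2^21, so n = 21.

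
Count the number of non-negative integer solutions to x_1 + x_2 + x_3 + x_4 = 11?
364

Solution: C(11+4-1, 4-1) = 364.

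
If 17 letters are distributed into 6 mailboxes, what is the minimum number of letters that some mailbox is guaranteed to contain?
3
Pigeonhole: ⌈17/6⌉ = 3.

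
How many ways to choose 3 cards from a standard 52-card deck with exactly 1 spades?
9,633

Explanation: 13 spades and 39 non-spades: C(13,1) × C(39,2) = 13 × 741 = 9,633.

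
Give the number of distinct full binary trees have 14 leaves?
742,900
Using the Catalan number formula: C_n = C(2n, n) / (n+1)
C_13 = C(26, 13) / (13+1)
     = 10400600 / 14
     = 742,900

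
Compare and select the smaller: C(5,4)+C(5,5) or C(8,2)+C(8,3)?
C(5,4)+C(5,5)

Reasoning: First=6, Second=84.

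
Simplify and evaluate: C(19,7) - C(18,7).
C(19,7) - C(18,7) = C(18,6) = 18,564.
Final answer: 18,564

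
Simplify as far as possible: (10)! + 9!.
(10)! + 9! = (10)·9! + 9! = (10+1)·9! = 11·9! = 3,991,680.
Final answer: 3,991,680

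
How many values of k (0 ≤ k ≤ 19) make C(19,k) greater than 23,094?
8

Solution: Row 19 is unimodal and symmetric about k=19/2. C(19,5)=11,628 ≤ 23,094; C(19,6)=27,132 > 23,094; by symmetry C(19,k) > 23,094 for k = 6..13. That's 13 - 6 + 1 = 8 values.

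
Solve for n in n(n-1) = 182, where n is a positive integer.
14

Explanation: n² − n − 182 = 0, so n = (1 ± √(1 + 4·182))/2 = (1 ± √729)/2 = (1 ± 27)/2, i.e. n = 14 or n = -13. Taking the positive root, n = 14 (check: 14×13 = 182).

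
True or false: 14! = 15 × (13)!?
False

Solution: 14! = 14 × 13! = 87,178,291,200, but 15 × 13! = 93,405,312,000.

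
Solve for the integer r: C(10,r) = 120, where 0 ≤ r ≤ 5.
C(10,r) is increasing for 0 ≤ r ≤ 5. Stepping up (C(10,r+1) = C(10,r)·(10−r)/(r+1)): C(10,1) = 10, C(10,2) = 45, C(10,3) = 120 ✓. So r = 3.

Answer: 3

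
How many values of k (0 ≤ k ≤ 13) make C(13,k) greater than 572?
6

Working:
Row 13 is unimodal and symmetric about k=13/2. C(13,3)=286 ≤ 572; C(13,4)=715 > 572; by symmetry C(13,k) > 572 for k = 4..9. That's 9 - 4 + 1 = 6 values.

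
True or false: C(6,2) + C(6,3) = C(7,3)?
True

Explanation: Pascal's identity C(n,k) + C(n,k+1) = C(n+1,k+1): 15 + 20 = 35 = C(7,3).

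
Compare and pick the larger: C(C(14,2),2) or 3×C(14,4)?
C(C(14,2),2)

Explanation: C(C(14,2),2)=4,095, 3×C(14,4)=3,003.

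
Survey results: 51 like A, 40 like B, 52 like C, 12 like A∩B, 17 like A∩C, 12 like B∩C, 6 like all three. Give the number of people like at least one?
108

Explanation: |A∪B∪C| = 51+40+52-12-17-12+6 = 108.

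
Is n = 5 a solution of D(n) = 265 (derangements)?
No

Explanation: D(5) = (5-1)·[D(4) + D(3)] = 4·[9 + 2] = 44, which does not equal 265.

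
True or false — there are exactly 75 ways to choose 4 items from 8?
False

Explanation: C(8,4) = 70 ≠ 75.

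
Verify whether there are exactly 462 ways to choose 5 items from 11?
True

C(11,5) = 462.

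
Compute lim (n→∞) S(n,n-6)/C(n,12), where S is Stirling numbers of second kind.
10395

Reasoning: The leading term of S(n,n-6) as a polynomial in n is (11)!!·C(n,12), so the ratio → (11)!! = 10395.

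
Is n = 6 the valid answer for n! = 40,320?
No

Working:
6! = 6·5! = 6·120 = 720, which does not equal 40,320.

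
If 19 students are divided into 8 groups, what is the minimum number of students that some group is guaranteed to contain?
3

Reasoning: Pigeonhole: ⌈19/8⌉ = 3.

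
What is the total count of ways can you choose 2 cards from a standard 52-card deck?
C(52,2) = 1,326.
Final answer: 1,326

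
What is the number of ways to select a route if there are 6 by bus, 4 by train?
By the addition principle: 6 + 4 = 10.
Final answer: 10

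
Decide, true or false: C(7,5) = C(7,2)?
True

Working:
Symmetry C(n,k) = C(n,n-k): C(7,5) = 21 and C(7,2) = 21. Both sides agree, so the statement holds.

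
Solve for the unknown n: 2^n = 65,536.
16

Working:
65,536 = 1,024 × 64 = 2^10 × 2^6 = 2^16, so n = 16.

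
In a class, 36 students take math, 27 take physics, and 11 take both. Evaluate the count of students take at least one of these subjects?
52

Working:
|A∪B| = |A|+|B|-|A∩B| = 36+27-11 = 52.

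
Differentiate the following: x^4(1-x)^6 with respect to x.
4x^3(1-x)^6 - 6x^4(1-x)^5

Reasoning: Product rule: 4x^{3}(1-x)^{6} + x^4·(-6)(1-x)^{5}.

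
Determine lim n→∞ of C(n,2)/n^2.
1/2

Reasoning: C(n,2) ≈ n^2/2! for large n. Limit = 1/2! = 1/2.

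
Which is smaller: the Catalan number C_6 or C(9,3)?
C(9,3)

Explanation: C_6 = C(12,6)/(6+1) = 924/7 = 132; C(9,3) = 84.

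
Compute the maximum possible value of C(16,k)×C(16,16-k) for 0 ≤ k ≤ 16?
165,636,900

C(16,k)·C(16,16-k) = C(16,k)², maximised at the centre k = 8: C(16,8)² = 165,636,900.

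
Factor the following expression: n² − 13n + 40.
Seek roots whose sum is 13 and product is 40: (5, 8). So n² − 13n + 40 = (n − 5)(n − 8).
Final answer: (n − 5)(n − 8)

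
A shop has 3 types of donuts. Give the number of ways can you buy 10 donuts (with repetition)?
66
Stars and bars: C(10+3-1, 10) = C(12, 10) = 66.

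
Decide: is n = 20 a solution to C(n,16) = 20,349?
No

Reasoning: C(20,16) = 20·19·18·17·16·15·14·13·12·11·10·9·8·7·6·5/16! = 101,370,917,007,360,000/20,922,789,888,000 = 4,845, which does not equal 20,349.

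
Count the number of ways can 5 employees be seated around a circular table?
24

Reasoning: Circular arrangements: (5-1)! = 24.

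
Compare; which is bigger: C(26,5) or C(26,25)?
C(26,5)

Working:
C(26,5)=65,780, C(26,25)=26.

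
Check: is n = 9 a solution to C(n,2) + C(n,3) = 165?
No

Reasoning: C(9,2) + C(9,3) = 36 + 84 = 120, which does not equal 165.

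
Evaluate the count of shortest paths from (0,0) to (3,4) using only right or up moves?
35

Solution: Choose 3 rights from 7 moves: C(7,3) = 35.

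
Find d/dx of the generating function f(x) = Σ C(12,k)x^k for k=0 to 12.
Term-by-term differentiation gives Σ k·C(12,k)x^{k-1} for k=1 to 12.
Final answer: Σ k·C(12,k)x^(k-1) for k=1 to 12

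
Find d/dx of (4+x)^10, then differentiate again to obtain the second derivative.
90(4+x)^8

Solution: First derivative: 10(4+x)^{9}. Second derivative: 10·9·(4+x)^{8} = 90(4+x)^{8}.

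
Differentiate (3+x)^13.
13(3+x)^12
Using the power rule: d/dx (3+x)^13 = 13(3+x)^{12}.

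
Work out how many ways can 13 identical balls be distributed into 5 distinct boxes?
2,380

Reasoning: C(13+5-1, 5-1) = C(17, 4) = 2,380.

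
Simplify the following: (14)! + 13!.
93,405,312,000
(14)! + 13! = (14)·13! + 13! = (14+1)·13! = 15·13! = 93,405,312,000.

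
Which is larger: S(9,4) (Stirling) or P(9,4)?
S(9,4) = 4·S(8,4) + S(8,3) = 4·1,701 + 966 = 7,770; P(9,4) = 3,024.
Final answer: S(9,4)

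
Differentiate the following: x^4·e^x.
(4x^3 + x^4)e^x

Explanation: Product rule: d/dx[x^4]·e^x + x^4·d/dx[e^x] = 4x^{3}e^x + x^4e^x.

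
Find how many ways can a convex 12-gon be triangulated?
16,796

Explanation: Using the Catalan number formula: C_n = C(2n, n) / (n+1)
C_10 = C(20, 10) / (10+1)
     = 184756 / 11
     = 16,796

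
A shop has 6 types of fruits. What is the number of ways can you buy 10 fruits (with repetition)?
3,003

Reasoning: Stars and bars: C(10+6-1, 10) = C(15, 10) = 3,003.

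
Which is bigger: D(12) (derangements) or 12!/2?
12!/2
D(12) = (12-1)·[D(11) + D(10)] = 11·[14,684,570 + 1,334,961] = 176,214,841; 12!/2 = 479,001,600/2 = 239,500,800.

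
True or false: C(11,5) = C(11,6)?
True

Working:
C(11,5) = C(11,11-5) by the symmetry property; both equal 462.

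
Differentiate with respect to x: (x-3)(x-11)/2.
(2x - 14)/2

Reasoning: d/dx[(x-3)(x-11)] = (x-11) + (x-3) = 2x - 14. Dividing by 2 gives (2x - 14)/2.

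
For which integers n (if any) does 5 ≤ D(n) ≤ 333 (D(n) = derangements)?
4, 5, 6

Using D(n) = (n−1)[D(n−1) + D(n−2)] with D(1)=0, D(2)=1: D(3)=2; D(4)=9; D(5)=44; D(6)=265; D(7)=1,854. So valid n = 4, 5, 6.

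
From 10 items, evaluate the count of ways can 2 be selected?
45

Working:
C(10,2) = 10! / (2! × (10-2)!)
         = 10! / (2! × 8!)
         = 45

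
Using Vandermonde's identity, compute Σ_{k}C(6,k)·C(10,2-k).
120

Reasoning: = C(6+10,2) = C(16,2) = 120.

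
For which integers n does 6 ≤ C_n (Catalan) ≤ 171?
C_3=5; C_4=14; C_5=42; C_6=132; C_7=429. So valid n = 4, 5, 6.

Answer: 4, 5, 6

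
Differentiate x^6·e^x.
Product rule: d/dx[x^6]·e^x + x^6·d/dx[e^x] = 6x^{5}e^x + x^6e^x.
Final answer: (6x^5 + x^6)e^x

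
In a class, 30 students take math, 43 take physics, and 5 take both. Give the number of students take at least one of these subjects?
68

Solution: |A∪B| = |A|+|B|-|A∩B| = 30+43-5 = 68.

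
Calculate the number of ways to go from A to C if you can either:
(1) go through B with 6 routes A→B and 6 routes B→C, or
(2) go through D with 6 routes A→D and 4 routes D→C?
60

Solution: Route via B: 6×6=36. Route via D: 6×4=24. Total: 60.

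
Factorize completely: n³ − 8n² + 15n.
n(n − 3)(n − 5)

Solution: n³ − 8n² + 15n = n(n² − 8n + 15) = n(n − 3)(n − 5).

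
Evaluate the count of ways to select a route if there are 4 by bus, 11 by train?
15

Solution: By the addition principle: 4 + 11 = 15.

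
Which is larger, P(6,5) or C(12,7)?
C(12,7)

Working:
P(6,5)=720, C(12,7)=792.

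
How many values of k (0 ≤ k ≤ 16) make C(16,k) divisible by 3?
5

Explanation: Checking C(16,k) mod 3 for k = 0..16: divisible at k = 2, 5, 8, 11, 14. That's 5 values.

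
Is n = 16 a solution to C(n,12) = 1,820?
Yes

Working:
C(16,12) = 16·15·14·13·12·11·10·9·8·7·6·5/12! = 871,782,912,000/479,001,600 = 1,820, which equals 1,820.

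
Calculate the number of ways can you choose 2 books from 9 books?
36

Working:
C(9,2) = 9! / (2! × (9-2)!)
         = 9! / (2! × 7!)
         = 36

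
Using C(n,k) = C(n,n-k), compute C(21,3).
C(21,3) = C(21,18) = 1,330.
Final answer: 1,330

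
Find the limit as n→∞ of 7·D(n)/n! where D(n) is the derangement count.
7/e

D(n)/n! → 1/e, so 7·D(n)/n! → 7/e.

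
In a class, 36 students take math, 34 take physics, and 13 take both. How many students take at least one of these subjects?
|A∪B| = |A|+|B|-|A∩B| = 36+34-13 = 57.
Final answer: 57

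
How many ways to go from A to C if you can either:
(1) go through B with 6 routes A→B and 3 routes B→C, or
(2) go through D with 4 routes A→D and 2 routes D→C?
26
Route via B: 6×3=18. Route via D: 4×2=8. Total: 26.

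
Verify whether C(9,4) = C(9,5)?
True

Symmetry C(n,k) = C(n,n-k): C(9,4) = 126 and C(9,5) = 126. Both sides agree, so the statement holds.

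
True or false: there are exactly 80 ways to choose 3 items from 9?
False

C(9,3) = 84 ≠ 80.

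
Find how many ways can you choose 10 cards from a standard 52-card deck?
C(52,10) = 15,820,024,220.
Final answer: 15,820,024,220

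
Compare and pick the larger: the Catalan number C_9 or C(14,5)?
C_9 = C(18,9)/(9+1) = 48,620/10 = 4,862; C(14,5) = 2,002.
Final answer: C_9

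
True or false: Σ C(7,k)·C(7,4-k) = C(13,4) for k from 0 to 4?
Vandermonde's identity gives C(14,4) = 1,001; RHS C(13,4) = 715.
Final answer: False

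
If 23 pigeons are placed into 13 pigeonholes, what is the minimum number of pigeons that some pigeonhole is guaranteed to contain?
Pigeonhole: ⌈23/13⌉ = 2.

Answer: 2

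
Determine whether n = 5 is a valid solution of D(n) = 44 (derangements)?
Yes

Reasoning: D(5) = (5-1)·[D(4) + D(3)] = 4·[9 + 2] = 44, which equals 44.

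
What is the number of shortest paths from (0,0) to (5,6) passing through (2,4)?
150

Reasoning: To (2,4): C(6,2)=15. From there: C(5,3)=10. Total: 150.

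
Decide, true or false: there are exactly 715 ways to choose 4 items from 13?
C(13,4) = 715.

Answer: True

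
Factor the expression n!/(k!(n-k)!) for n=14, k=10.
C(14,10) = 1,001

Solution: This is the binomial coefficient C(14,10) = 1,001.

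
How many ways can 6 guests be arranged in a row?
720

Working:
Arrangements of 6 distinct objects: 6! = 720.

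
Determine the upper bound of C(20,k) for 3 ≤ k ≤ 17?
C(20,k) is maximised at the centre of the row: C(20,10) = 184,756.
Final answer: 184,756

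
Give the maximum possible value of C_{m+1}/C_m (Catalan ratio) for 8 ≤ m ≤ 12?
25/7
C_{m+1}/C_m = 2(2m+1)/(m+2), which increases with m. Maximum at m = 12: 2·25/14 = 25/7.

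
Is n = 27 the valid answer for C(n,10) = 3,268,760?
C(27,10) = 27·26·25·24·23·22·21·20·19·18/10! = 30,613,591,008,000/3,628,800 = 8,436,285, which does not equal 3,268,760.
Final answer: No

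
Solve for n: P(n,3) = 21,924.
29

Reasoning: P(n,3) = n(n−1)(n−2) is increasing in n; n(n−1)(n−2) ≈ (n−1)^3 = 21,924 gives n ≈ 29.0. Check: P(27,3) = 17,550, P(28,3) = 19,656, P(29,3) = 21,924 ✓. So n = 29.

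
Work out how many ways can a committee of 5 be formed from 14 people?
2,002

C(14,5) = 14! / (5! × (14-5)!)
         = 14! / (5! × 9!)
         = 2,002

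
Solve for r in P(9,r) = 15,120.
5

Working:
P(9,r) = 9·8·…·(9−r+1), a product of r factors. Multiplying down from 9: 9 = 9; 9·8 = 72; 9·8·7 = 504; 9·8·7·6 = 3,024; 9·8·7·6·5 = 15,120 ✓ (5 factors). So r = 5.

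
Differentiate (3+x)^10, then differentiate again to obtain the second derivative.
90(3+x)^8

Solution: First derivative: 10(3+x)^{9}. Second derivative: 10·9·(3+x)^{8} = 90(3+x)^{8}.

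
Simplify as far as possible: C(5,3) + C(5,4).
15

By Pascal's identity: C(6,4) = 15.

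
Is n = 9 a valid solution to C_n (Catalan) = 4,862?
Yes

Solution: C_9 = C(18,9)/(9+1) = 48,620/10 = 4,862, which equals 4,862.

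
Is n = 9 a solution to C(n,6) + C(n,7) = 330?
No

Solution: C(9,6) + C(9,7) = 84 + 36 = 120, which does not equal 330.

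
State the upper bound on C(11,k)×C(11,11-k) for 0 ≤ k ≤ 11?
213,444

Solution: C(11,k)·C(11,11-k) = C(11,k)², maximised at the centre k = 5: C(11,5)² = 213,444.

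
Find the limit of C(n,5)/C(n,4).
∞

Solution: C(n,5)/C(n,4) = (n-4)/5 → ∞ as n → ∞.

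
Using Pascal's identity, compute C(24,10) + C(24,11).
4,457,400
C(24,10) + C(24,11) = C(25,11) = 4,457,400.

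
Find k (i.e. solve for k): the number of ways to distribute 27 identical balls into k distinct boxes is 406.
3

Reasoning: Stars and bars: the count is C(27+k−1, k−1), increasing in k. k=2: C(28,1) = 28, k=3: C(29,2) = 406 ✓. So k = 3.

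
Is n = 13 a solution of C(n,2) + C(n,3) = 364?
Yes

Reasoning: C(13,2) + C(13,3) = 78 + 286 = 364, which equals 364.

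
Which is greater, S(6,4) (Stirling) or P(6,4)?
P(6,4)

Explanation: S(6,4) = 4·S(5,4) + S(5,3) = 4·10 + 25 = 65; P(6,4) = 360.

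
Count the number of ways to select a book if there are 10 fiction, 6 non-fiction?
16
By the addition principle: 10 + 6 = 16.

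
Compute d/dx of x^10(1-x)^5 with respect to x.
10x^9(1-x)^5 - 5x^10(1-x)^4

Solution: Product rule: 10x^{9}(1-x)^{5} + x^10·(-5)(1-x)^{4}.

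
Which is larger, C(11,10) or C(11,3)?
C(11,3)

C(11,10)=11, C(11,3)=165.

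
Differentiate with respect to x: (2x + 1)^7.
14(2x + 1)^6
Chain rule: 7(2x+1)^{6} × 2 = 14(2x+1)^{6}.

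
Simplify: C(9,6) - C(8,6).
C(9,6) - C(8,6) = C(8,5) = 56.

Answer: 56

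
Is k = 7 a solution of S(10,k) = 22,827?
S(10,7) = 7·S(9,7) + S(9,6) = 7·462 + 2,646 = 5,880, which does not equal 22,827.

Answer: No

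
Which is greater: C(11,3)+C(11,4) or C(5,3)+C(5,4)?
C(11,3)+C(11,4)

Solution: First=495, Second=15.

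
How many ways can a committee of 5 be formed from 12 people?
C(12,5) = 12! / (5! × (12-5)!)
         = 12! / (5! × 7!)
         = 792

Answer: 792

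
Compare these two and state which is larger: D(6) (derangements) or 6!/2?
6!/2
D(6) = (6-1)·[D(5) + D(4)] = 5·[44 + 9] = 265; 6!/2 = 720/2 = 360.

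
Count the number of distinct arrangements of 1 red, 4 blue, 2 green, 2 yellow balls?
3,780

Working:
Multinomial: 9!/(1! × 4! × 2! × 2!) = 3,780.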